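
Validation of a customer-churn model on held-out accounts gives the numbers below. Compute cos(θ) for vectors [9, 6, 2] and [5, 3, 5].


A·B = 9·5 + 6·3 + 2·5 = 73
‖A‖ = √121 = 11, ‖B‖ = √59 = 7.6811
cos = 73/(√121·√59) = 73/√7139 = 0.864

0.864


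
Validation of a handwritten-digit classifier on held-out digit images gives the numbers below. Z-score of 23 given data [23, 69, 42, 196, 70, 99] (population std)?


μ = 83.1667, σ = 55.7836
z = (23 - 83.1667)/55.7836 = -1.0786

-1.0786


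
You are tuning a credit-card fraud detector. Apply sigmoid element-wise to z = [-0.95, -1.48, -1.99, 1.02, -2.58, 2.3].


σ(-0.95) = 1/(1+e^0.95) = 0.2789
σ(-1.48) = 1/(1+e^1.48) = 0.1854
σ(-1.99) = 1/(1+e^1.99) = 0.1203
σ(1.02) = 1/(1+e^-1.02) = 0.735
σ(-2.58) = 1/(1+e^2.58) = 0.0704
σ(2.3) = 1/(1+e^-2.3) = 0.9089
result = [0.2789, 0.1854, 0.1203, 0.735, 0.0704, 0.9089]

[0.2789, 0.1854, 0.1203, 0.735, 0.0704, 0.9089]


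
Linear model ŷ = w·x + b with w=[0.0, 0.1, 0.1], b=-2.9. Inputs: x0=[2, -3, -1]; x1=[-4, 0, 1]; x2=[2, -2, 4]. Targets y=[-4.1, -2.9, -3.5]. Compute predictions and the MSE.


ŷ0 = (0.0)·(2) + (0.1)·(-3) + (0.1)·(-1) - 2.9 = -3.3
ŷ1 = (0.0)·(-4) + (0.1)·(0) + (0.1)·(1) - 2.9 = -2.8
ŷ2 = (0.0)·(2) + (0.1)·(-2) + (0.1)·(4) - 2.9 = -2.7
errors² = [0.64, 0.01, 0.64]
MSE = 1.2900/3 = 0.43

0.43


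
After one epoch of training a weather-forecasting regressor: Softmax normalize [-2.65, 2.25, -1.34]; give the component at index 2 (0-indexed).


Exponentials: e^-2.65=0.0707, e^2.25=9.4877, e^-1.34=0.2618
Sum = 9.8202
Softmax = [0.0072, 0.9661, 0.0267]
p[2] = 0.2618/9.8202 = 0.0267

0.0267


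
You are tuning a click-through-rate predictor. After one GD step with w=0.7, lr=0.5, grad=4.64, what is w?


w_new = w - α·∇
= 0.7 - 0.5·4.64
= 0.7 - 2.32
= -1.62

-1.62


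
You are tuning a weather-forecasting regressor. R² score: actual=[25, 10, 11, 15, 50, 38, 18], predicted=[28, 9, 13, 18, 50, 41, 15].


ȳ = 23.8571
SS_res = Σ(y-ŷ)² = 41
SS_tot = Σ(y-ȳ)² = 1354.86
R² = 1 - SS_res/SS_tot = 1 - 0.0303 = 0.9697

0.9697


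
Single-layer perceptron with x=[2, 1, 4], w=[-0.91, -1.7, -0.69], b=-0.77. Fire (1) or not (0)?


z = (2)·(-0.91) + (1)·(-1.7) + (4)·(-0.69) - 0.77
  = -7.05
step(z) = 0 (z<0)

0


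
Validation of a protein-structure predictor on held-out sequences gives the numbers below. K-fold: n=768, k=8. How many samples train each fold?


Fold size = 768/8 = 96
Training per fold = 768 - 96 = 672

672


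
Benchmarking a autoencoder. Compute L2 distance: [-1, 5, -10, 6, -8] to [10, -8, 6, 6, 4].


d = √((-1-10)² + (5+ 8)² + (-10-6)² + (6-6)² + (-8-4)²)
  = √(121 + 169 + 256 + 0 + 144)
  = √690 = 26.2679

26.2679


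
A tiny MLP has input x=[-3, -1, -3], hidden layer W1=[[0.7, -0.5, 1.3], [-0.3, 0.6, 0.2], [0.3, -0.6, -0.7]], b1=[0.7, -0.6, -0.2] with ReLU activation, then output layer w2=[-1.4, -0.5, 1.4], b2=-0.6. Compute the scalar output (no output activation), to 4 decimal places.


z1[0] = (0.7)·(-3) + (-0.5)·(-1) + (1.3)·(-3) + 0.7 = -4.8
z1[1] = (-0.3)·(-3) + (0.6)·(-1) + (0.2)·(-3) - 0.6 = -0.9
z1[2] = (0.3)·(-3) + (-0.6)·(-1) + (-0.7)·(-3) - 0.2 = 1.6
h = ReLU(z1) = [0.0, 0.0, 1.6]
output = (-1.4)·(0.0) + (-0.5)·(0.0) + (1.4)·(1.6) - 0.6 = 1.64

1.64


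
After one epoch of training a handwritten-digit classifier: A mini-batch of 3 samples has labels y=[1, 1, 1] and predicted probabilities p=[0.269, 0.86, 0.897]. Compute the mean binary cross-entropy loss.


L[0] = -ln(0.269) = 1.313
L[1] = -ln(0.86) = 0.1508
L[2] = -ln(0.897) = 0.1087
mean = (1.313 + 0.1508 + 0.1087)/3 = 0.5242

0.5242


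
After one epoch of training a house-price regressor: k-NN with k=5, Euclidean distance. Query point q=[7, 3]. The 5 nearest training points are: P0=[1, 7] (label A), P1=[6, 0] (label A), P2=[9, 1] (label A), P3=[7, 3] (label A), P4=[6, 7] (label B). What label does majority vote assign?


d(q,P0) = 7.2111  (label A)
d(q,P1) = 3.1623  (label A)
d(q,P2) = 2.8284  (label A)
d(q,P3) = 0.0  (label A)
d(q,P4) = 4.1231  (label B)
Votes: A=4, B=1
Majority → A

A


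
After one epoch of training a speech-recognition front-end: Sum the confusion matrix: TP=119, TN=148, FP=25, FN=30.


Total = TP + TN + FP + FN
= 119 + 148 + 25 + 30
= 322
(Predicted positive: 144, predicted negative: 178)

322


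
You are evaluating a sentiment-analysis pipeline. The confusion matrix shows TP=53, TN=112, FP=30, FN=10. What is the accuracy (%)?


Accuracy = (TP+TN)/(TP+TN+FP+FN)
= (53+112)/(205)
= 165/205 = 80.49%

80.49%


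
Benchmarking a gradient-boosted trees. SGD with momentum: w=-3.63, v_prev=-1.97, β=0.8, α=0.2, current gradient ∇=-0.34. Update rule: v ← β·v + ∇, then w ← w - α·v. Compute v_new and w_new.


v_new = 0.8·-1.97 - 0.34 = -1.576 - 0.34 = -1.916
w_new = -3.63 - 0.2·-1.916 = -3.63 + 0.3832 = -3.2468

v_new=-1.916, w_new=-3.2468


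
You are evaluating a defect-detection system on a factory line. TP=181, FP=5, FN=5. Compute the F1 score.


Precision = 181/186 = 0.9731
Recall = 181/186 = 0.9731
F1 = 2·P·R/(P+R) = 2·TP/(2·TP+FP+FN) = 362/(362+5+5) = 362/372 = 0.9731

0.9731


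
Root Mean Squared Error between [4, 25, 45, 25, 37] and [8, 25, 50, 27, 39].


MSE = 49/5 = 9.8
RMSE = √(49/5) = 3.1305

3.1305


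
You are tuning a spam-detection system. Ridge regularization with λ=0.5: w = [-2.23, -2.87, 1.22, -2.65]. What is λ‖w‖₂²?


‖w‖₂² = (-2.23)² + (-2.87)² + (1.22)² + (-2.65)²
     = 4.9729 + 8.2369 + 1.4884 + 7.0225
     = 21.7207
λ·‖w‖₂² = 0.5·21.7207 = 10.86035

10.86035


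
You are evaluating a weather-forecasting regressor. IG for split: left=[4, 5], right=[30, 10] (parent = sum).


Parent = [34, 15], H_parent = 0.8886
H_left = 0.9911 (n=9), H_right = 0.8113 (n=40)
H_children = (9/49)·0.9911 + (40/49)·0.8113 = 0.8443
IG = 0.8886 - 0.8443 = 0.0443

0.0443


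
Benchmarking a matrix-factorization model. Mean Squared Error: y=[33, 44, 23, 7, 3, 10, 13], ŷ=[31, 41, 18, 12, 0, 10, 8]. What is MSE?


Squared errors: (33-31)²=4, (44-41)²=9, (23-18)²=25, (7-12)²=25, (3-0)²=9, (10-10)²=0, (13-8)²=25
Sum = 97
MSE = 97/7 = 97/7

97/7


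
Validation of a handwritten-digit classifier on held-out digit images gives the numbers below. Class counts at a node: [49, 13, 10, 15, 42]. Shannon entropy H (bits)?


Probabilities: [49/129, 13/129, 10/129, 15/129, 42/129] ≈ [0.3798, 0.1008, 0.0775, 0.1163, 0.3256]
H = -((49/129)·log₂(49/129) + (13/129)·log₂(13/129) + (10/129)·log₂(10/129) + (15/129)·log₂(15/129) + (42/129)·log₂(42/129))
  = 2.0382 bits

2.0382 bits


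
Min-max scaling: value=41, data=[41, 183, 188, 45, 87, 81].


min=41, max=188
(41-41)/(188-41) = 0/147 = 0.0

0.0


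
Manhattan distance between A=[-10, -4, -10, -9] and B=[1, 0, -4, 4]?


d = |-10-1| + |-4-0| + |-10+ 4| + |-9-4|
  = 11 + 4 + 6 + 13
  = 34

34


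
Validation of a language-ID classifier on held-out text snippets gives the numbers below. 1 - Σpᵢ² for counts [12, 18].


Probabilities: [12/30, 18/30] ≈ [0.4, 0.6]
Σpᵢ² = (144 + 324)/30² = 468/900
Gini = 1 - Σpᵢ² = 1 - 468/900 = 0.48

0.48


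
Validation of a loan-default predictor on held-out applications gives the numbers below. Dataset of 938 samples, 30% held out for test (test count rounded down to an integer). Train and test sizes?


Test = ⌊938·30/100⌋ = 281
Train = 938 - 281 = 657

Train: 657, Test: 281


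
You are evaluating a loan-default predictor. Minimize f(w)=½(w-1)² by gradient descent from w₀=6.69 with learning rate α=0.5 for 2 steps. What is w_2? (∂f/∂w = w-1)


step 1: grad = 6.69-1 = 5.69; w = 6.69 - 0.5·(5.69) = 3.845
step 2: grad = 3.845-1 = 2.845; w = 3.845 - 0.5·(2.845) = 2.4225

2.4225


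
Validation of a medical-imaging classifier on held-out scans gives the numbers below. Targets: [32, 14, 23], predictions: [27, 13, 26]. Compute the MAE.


Absolute errors: |32-27|=5, |14-13|=1, |23-26|=3
Sum = 9
MAE = 9/3 = 3

3


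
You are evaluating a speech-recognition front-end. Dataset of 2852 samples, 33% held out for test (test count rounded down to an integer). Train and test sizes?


Test = ⌊2852·33/100⌋ = 941
Train = 2852 - 941 = 1911

Train: 1911, Test: 941


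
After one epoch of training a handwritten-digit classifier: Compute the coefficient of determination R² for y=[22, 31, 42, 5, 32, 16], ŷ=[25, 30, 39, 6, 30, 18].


ȳ = 24.6667
SS_res = Σ(y-ŷ)² = 28
SS_tot = Σ(y-ȳ)² = 863.33
R² = 1 - SS_res/SS_tot = 1 - 0.0324 = 0.9676

0.9676


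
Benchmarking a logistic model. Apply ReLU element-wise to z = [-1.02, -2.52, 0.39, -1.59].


ReLU(-1.02) = max(0, -1.02) = 0.0
ReLU(-2.52) = max(0, -2.52) = 0.0
ReLU(0.39) = max(0, 0.39) = 0.39
ReLU(-1.59) = max(0, -1.59) = 0.0
result = [0.0, 0.0, 0.39, 0.0]

[0.0, 0.0, 0.39, 0.0]


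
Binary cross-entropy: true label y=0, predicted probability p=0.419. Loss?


BCE = -[y·ln(p) + (1-y)·ln(1-p)]
= -0 - 1·ln(1-0.419)
= -ln(0.581) = 0.543

0.543


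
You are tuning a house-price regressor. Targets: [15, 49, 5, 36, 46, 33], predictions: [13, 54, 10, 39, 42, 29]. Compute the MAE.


Absolute errors: |15-13|=2, |49-54|=5, |5-10|=5, |36-39|=3, |46-42|=4, |33-29|=4
Sum = 23
MAE = 23/6 = 23/6

23/6


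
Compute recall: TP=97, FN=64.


Recall = TP/(TP+FN)
= 97/(97+64)
= 97/161 = 60.25%

60.25%


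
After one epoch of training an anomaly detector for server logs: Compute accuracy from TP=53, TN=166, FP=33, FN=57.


Accuracy = (TP+TN)/(TP+TN+FP+FN)
= (53+166)/(309)
= 219/309 = 70.87%

70.87%


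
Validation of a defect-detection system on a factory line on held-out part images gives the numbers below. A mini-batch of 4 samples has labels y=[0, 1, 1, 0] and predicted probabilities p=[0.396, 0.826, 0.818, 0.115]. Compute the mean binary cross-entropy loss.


L[0] = -ln(1-0.396) = -ln(0.604) = 0.5042
L[1] = -ln(0.826) = 0.1912
L[2] = -ln(0.818) = 0.2009
L[3] = -ln(1-0.115) = -ln(0.885) = 0.1222
mean = (0.5042 + 0.1912 + 0.2009 + 0.1222)/4 = 0.2546

0.2546


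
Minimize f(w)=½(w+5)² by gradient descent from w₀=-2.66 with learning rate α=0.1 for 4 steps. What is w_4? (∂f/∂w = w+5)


step 1: grad = -2.66+5 = 2.34; w = -2.66 - 0.1·(2.34) = -2.894
step 2: grad = -2.894+5 = 2.106; w = -2.894 - 0.1·(2.106) = -3.1046
step 3: grad = -3.1046+5 = 1.8954; w = -3.1046 - 0.1·(1.8954) = -3.29414
step 4: grad = -3.29414+5 = 1.70586; w = -3.29414 - 0.1·(1.70586) = -3.464726

-3.464726


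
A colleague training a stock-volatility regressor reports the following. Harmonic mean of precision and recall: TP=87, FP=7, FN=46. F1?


Precision = 87/94 = 0.9255
Recall = 87/133 = 0.6541
F1 = 2·P·R/(P+R) = 2·TP/(2·TP+FP+FN) = 174/(174+7+46) = 174/227 = 0.7665

0.7665


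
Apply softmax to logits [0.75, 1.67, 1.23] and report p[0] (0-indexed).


Exponentials: e^0.75=2.117, e^1.67=5.3122, e^1.23=3.4212
Sum = 10.8504
Softmax = [0.1951, 0.4896, 0.3153]
p[0] = 2.117/10.8504 = 0.1951

0.1951


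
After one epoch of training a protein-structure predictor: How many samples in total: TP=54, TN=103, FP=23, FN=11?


Total = TP + TN + FP + FN
= 54 + 103 + 23 + 11
= 191
(Predicted positive: 77, predicted negative: 114)

191


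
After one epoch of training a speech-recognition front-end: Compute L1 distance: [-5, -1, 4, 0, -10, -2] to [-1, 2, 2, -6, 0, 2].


d = |-5+ 1| + |-1-2| + |4-2| + |0+ 6| + |-10-0| + |-2-2|
  = 4 + 3 + 2 + 6 + 10 + 4
  = 29

29


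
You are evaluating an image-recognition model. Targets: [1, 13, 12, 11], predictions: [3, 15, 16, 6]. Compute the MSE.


Squared errors: (1-3)²=4, (13-15)²=4, (12-16)²=16, (11-6)²=25
Sum = 49
MSE = 49/4 = 49/4

49/4


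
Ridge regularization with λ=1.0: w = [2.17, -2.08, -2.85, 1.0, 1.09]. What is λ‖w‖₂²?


‖w‖₂² = (2.17)² + (-2.08)² + (-2.85)² + (1.0)² + (1.09)²
     = 4.7089 + 4.3264 + 8.1225 + 1 + 1.1881
     = 19.3459
λ·‖w‖₂² = 1.0·19.3459 = 19.3459

19.3459


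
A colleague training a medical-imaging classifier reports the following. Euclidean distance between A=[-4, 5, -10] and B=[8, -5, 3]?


d = √((-4-8)² + (5+ 5)² + (-10-3)²)
  = √(144 + 100 + 169)
  = √413 = 20.3224

20.3224


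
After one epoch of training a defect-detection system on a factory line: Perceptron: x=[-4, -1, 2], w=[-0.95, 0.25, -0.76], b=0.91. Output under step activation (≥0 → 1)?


z = (-4)·(-0.95) + (-1)·(0.25) + (2)·(-0.76) + 0.91
  = 2.94
step(z) = 1 (z≥0)

1


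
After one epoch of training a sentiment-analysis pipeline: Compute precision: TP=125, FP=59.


Precision = TP/(TP+FP)
= 125/(125+59)
= 125/184 = 67.93%

67.93%


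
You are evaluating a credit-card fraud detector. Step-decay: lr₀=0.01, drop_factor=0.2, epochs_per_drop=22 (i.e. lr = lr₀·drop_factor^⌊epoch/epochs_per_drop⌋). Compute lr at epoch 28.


n_drops = ⌊28/22⌋ = 1
lr = 0.01·0.2^1 = 0.01·0.2 = 0.002

0.002


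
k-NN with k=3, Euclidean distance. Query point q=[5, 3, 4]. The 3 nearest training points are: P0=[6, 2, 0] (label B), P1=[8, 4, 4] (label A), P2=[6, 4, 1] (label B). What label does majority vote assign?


d(q,P0) = 4.2426  (label B)
d(q,P1) = 3.1623  (label A)
d(q,P2) = 3.3166  (label B)
Votes: A=1, B=2
Majority → B

B


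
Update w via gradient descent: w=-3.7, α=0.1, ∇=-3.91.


w_new = w - α·∇
= -3.7 - 0.1·-3.91
= -3.7 + 0.391
= -3.309

-3.309


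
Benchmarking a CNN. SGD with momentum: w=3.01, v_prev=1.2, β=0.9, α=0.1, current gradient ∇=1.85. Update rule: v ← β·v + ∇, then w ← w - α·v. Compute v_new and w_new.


v_new = 0.9·1.2 + 1.85 = 1.08 + 1.85 = 2.93
w_new = 3.01 - 0.1·2.93 = 3.01 - 0.293 = 2.717

v_new=2.93, w_new=2.717


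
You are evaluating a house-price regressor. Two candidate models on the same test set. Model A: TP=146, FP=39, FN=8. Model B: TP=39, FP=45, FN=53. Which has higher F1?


Model A: P=146/185=0.7892, R=146/154=0.9481, F1=2PR/(P+R)=2TP/(2TP+FP+FN)=292/339=0.8614
Model B: P=39/84=0.4643, R=39/92=0.4239, F1=2PR/(P+R)=2TP/(2TP+FP+FN)=78/176=0.4432
0.8614 > 0.4432 → Model A

Model A


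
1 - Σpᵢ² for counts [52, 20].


Probabilities: [52/72, 20/72] ≈ [0.7222, 0.2778]
Σpᵢ² = (2704 + 400)/72² = 3104/5184
Gini = 1 - Σpᵢ² = 1 - 3104/5184 = 0.4012

0.4012


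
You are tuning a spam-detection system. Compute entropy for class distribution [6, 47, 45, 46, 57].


Probabilities: [6/201, 47/201, 45/201, 46/201, 57/201] ≈ [0.0299, 0.2338, 0.2239, 0.2289, 0.2836]
H = -((6/201)·log₂(6/201) + (47/201)·log₂(47/201) + (45/201)·log₂(45/201) + (46/201)·log₂(46/201) + (57/201)·log₂(57/201))
  = 2.1273 bits

2.1273 bits


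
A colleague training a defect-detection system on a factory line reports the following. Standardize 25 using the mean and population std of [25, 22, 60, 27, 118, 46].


μ = 49.6667, σ = 33.36
z = (25 - 49.6667)/33.36 = -0.7394

-0.7394


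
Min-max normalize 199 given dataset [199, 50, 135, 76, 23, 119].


min=23, max=199
(199-23)/(199-23) = 176/176 = 1.0

1.0


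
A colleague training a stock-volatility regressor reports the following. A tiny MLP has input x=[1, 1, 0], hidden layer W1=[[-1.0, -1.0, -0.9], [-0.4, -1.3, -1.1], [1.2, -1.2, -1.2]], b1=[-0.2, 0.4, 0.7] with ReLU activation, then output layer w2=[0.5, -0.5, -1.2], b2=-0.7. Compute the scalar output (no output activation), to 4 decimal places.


z1[0] = (-1.0)·(1) + (-1.0)·(1) + (-0.9)·(0) - 0.2 = -2.2
z1[1] = (-0.4)·(1) + (-1.3)·(1) + (-1.1)·(0) + 0.4 = -1.3
z1[2] = (1.2)·(1) + (-1.2)·(1) + (-1.2)·(0) + 0.7 = 0.7
h = ReLU(z1) = [0.0, 0.0, 0.7]
output = (0.5)·(0.0) + (-0.5)·(0.0) + (-1.2)·(0.7) - 0.7 = -1.54

-1.54


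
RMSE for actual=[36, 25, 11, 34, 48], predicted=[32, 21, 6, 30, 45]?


MSE = 82/5 = 16.4
RMSE = √(82/5) = 4.0497

4.0497


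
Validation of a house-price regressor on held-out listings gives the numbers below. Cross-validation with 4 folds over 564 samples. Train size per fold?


Fold size = 564/4 = 141
Training per fold = 564 - 141 = 423

423


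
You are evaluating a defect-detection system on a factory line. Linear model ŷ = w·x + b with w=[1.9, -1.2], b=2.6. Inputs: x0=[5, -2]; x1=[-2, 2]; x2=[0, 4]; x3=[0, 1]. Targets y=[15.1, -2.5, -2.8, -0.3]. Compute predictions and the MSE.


ŷ0 = (1.9)·(5) + (-1.2)·(-2) + 2.6 = 14.5
ŷ1 = (1.9)·(-2) + (-1.2)·(2) + 2.6 = -3.6
ŷ2 = (1.9)·(0) + (-1.2)·(4) + 2.6 = -2.2
ŷ3 = (1.9)·(0) + (-1.2)·(1) + 2.6 = 1.4
errors² = [0.36, 1.21, 0.36, 2.89]
MSE = 4.8200/4 = 1.205

1.205


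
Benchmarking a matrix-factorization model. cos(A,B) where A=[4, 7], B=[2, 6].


A·B = 4·2 + 7·6 = 50
‖A‖ = √65 = 8.0623, ‖B‖ = √40 = 6.3246
cos = 50/(√65·√40) = 50/√2600 = 0.9806

0.9806


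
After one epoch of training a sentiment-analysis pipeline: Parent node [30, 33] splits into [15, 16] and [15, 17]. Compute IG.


Parent = [30, 33], H_parent = 0.9984
H_left = 0.9992 (n=31), H_right = 0.9972 (n=32)
H_children = (31/63)·0.9992 + (32/63)·0.9972 = 0.9982
IG = 0.9984 - 0.9982 = 0.0002

0.0002


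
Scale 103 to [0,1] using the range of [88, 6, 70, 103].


min=6, max=103
(103-6)/(103-6) = 97/97 = 1.0

1.0


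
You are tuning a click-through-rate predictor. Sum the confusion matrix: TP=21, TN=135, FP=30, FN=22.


Total = TP + TN + FP + FN
= 21 + 135 + 30 + 22
= 208
(Predicted positive: 51, predicted negative: 157)

208


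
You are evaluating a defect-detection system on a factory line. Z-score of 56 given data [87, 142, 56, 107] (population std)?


μ = 98, σ = 31.233
z = (56 - 98)/31.233 = -1.3447

-1.3447


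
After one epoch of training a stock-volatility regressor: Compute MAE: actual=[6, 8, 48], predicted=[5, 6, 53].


Absolute errors: |6-5|=1, |8-6|=2, |48-53|=5
Sum = 8
MAE = 8/3 = 8/3

8/3


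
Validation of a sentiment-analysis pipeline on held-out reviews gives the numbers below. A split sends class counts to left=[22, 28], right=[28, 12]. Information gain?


Parent = [50, 40], H_parent = 0.9911
H_left = 0.9896 (n=50), H_right = 0.8813 (n=40)
H_children = (50/90)·0.9896 + (40/90)·0.8813 = 0.9415
IG = 0.9911 - 0.9415 = 0.0496

0.0496


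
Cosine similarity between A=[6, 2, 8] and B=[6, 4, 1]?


A·B = 6·6 + 2·4 + 8·1 = 52
‖A‖ = √104 = 10.198, ‖B‖ = √53 = 7.2801
cos = 52/(√104·√53) = 52/√5512 = 0.7004

0.7004


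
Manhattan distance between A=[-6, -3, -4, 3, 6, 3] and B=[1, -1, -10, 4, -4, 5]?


d = |-6-1| + |-3+ 1| + |-4+ 10| + |3-4| + |6+ 4| + |3-5|
  = 7 + 2 + 6 + 1 + 10 + 2
  = 28

28


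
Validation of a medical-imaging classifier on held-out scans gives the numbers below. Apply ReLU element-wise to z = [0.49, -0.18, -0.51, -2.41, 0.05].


ReLU(0.49) = max(0, 0.49) = 0.49
ReLU(-0.18) = max(0, -0.18) = 0.0
ReLU(-0.51) = max(0, -0.51) = 0.0
ReLU(-2.41) = max(0, -2.41) = 0.0
ReLU(0.05) = max(0, 0.05) = 0.05
result = [0.49, 0.0, 0.0, 0.0, 0.05]

[0.49, 0.0, 0.0, 0.0, 0.05]


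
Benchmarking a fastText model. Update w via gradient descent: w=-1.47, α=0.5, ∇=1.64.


w_new = w - α·∇
= -1.47 - 0.5·1.64
= -1.47 - 0.82
= -2.29

-2.29


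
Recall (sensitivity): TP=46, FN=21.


Recall = TP/(TP+FN)
= 46/(46+21)
= 46/67 = 68.66%

68.66%


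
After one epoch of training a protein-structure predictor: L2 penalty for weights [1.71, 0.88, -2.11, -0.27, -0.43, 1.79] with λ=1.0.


‖w‖₂² = (1.71)² + (0.88)² + (-2.11)² + (-0.27)² + (-0.43)² + (1.79)²
     = 2.9241 + 0.7744 + 4.4521 + 0.0729 + 0.1849 + 3.2041
     = 11.6125
λ·‖w‖₂² = 1.0·11.6125 = 11.6125

11.6125


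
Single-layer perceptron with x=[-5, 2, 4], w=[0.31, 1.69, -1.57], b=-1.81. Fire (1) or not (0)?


z = (-5)·(0.31) + (2)·(1.69) + (4)·(-1.57) - 1.81
  = -6.26
step(z) = 0 (z<0)

0


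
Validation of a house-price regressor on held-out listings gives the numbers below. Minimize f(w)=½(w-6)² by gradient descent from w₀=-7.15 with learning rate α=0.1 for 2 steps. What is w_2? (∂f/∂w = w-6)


step 1: grad = -7.15-6 = -13.15; w = -7.15 - 0.1·(-13.15) = -5.835
step 2: grad = -5.835-6 = -11.835; w = -5.835 - 0.1·(-11.835) = -4.6515

-4.6515


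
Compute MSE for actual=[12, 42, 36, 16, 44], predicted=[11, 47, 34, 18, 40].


Squared errors: (12-11)²=1, (42-47)²=25, (36-34)²=4, (16-18)²=4, (44-40)²=16
Sum = 50
MSE = 50/5 = 10

10


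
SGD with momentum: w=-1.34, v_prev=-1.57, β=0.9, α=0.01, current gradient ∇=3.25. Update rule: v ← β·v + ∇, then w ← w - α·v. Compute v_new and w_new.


v_new = 0.9·-1.57 + 3.25 = -1.413 + 3.25 = 1.837
w_new = -1.34 - 0.01·1.837 = -1.34 - 0.01837 = -1.35837

v_new=1.837, w_new=-1.35837


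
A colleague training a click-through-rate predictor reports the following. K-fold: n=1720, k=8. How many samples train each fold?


Fold size = 1720/8 = 215
Training per fold = 1720 - 215 = 1505

1505


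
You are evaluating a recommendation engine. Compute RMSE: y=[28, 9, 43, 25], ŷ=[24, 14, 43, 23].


MSE = 45/4 = 11.25
RMSE = √(45/4) = 3.3541

3.3541


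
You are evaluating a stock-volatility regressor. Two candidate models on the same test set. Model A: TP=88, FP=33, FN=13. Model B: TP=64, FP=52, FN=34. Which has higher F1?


Model A: P=88/121=0.7273, R=88/101=0.8713, F1=2PR/(P+R)=2TP/(2TP+FP+FN)=176/222=0.7928
Model B: P=64/116=0.5517, R=64/98=0.6531, F1=2PR/(P+R)=2TP/(2TP+FP+FN)=128/214=0.5981
0.7928 > 0.5981 → Model A

Model A


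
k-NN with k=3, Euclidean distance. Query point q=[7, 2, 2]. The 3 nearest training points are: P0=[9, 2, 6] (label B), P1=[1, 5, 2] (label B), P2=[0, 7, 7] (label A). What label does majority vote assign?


d(q,P0) = 4.4721  (label B)
d(q,P1) = 6.7082  (label B)
d(q,P2) = 9.9499  (label A)
Votes: A=1, B=2
Majority → B

B


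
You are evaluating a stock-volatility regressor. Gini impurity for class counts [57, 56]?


Probabilities: [57/113, 56/113] ≈ [0.5044, 0.4956]
Σpᵢ² = (3249 + 3136)/113² = 6385/12769
Gini = 1 - Σpᵢ² = 1 - 6385/12769 = 0.5

0.5


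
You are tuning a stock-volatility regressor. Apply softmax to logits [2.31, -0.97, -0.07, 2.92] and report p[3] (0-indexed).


Exponentials: e^2.31=10.0744, e^-0.97=0.3791, e^-0.07=0.9324, e^2.92=18.5413
Sum = 29.9272
Softmax = [0.3366, 0.0127, 0.0312, 0.6195]
p[3] = 18.5413/29.9272 = 0.6195

0.6195


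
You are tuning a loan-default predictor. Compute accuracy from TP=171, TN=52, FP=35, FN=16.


Accuracy = (TP+TN)/(TP+TN+FP+FN)
= (171+52)/(274)
= 223/274 = 81.39%

81.39%


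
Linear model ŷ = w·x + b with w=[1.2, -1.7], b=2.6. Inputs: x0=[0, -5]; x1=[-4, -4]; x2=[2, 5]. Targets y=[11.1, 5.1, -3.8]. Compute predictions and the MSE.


ŷ0 = (1.2)·(0) + (-1.7)·(-5) + 2.6 = 11.1
ŷ1 = (1.2)·(-4) + (-1.7)·(-4) + 2.6 = 4.6
ŷ2 = (1.2)·(2) + (-1.7)·(5) + 2.6 = -3.5
errors² = [0.0, 0.25, 0.09]
MSE = 0.3400/3 = 0.1133

0.1133


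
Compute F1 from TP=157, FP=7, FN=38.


Precision = 157/164 = 0.9573
Recall = 157/195 = 0.8051
F1 = 2·P·R/(P+R) = 2·TP/(2·TP+FP+FN) = 314/(314+7+38) = 314/359 = 0.8747

0.8747


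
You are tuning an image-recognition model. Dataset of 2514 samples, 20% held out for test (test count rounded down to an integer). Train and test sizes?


Test = ⌊2514·20/100⌋ = 502
Train = 2514 - 502 = 2012

Train: 2012, Test: 502


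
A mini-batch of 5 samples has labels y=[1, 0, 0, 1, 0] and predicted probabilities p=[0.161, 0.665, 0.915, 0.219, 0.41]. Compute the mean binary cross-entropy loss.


L[0] = -ln(0.161) = 1.8264
L[1] = -ln(1-0.665) = -ln(0.335) = 1.0936
L[2] = -ln(1-0.915) = -ln(0.085) = 2.4651
L[3] = -ln(0.219) = 1.5187
L[4] = -ln(1-0.41) = -ln(0.59) = 0.5276
mean = (1.8264 + 1.0936 + 2.4651 + 1.5187 + 0.5276)/5 = 1.4863

1.4863


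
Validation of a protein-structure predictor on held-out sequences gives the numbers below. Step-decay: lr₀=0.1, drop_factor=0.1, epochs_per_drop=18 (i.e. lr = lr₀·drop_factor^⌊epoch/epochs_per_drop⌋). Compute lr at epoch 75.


n_drops = ⌊75/18⌋ = 4
lr = 0.1·0.1^4 = 0.1·0.0001 = 0.00001

0.00001


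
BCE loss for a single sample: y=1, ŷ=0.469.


BCE = -[y·ln(p) + (1-y)·ln(1-p)]
= -1·ln(0.469) - 0
= -ln(0.469) = 0.7572

0.7572


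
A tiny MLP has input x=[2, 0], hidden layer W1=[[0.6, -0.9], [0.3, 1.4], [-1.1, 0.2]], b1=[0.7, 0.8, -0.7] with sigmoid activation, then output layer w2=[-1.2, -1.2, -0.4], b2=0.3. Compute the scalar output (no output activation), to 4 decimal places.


z1[0] = (0.6)·(2) + (-0.9)·(0) + 0.7 = 1.9
z1[1] = (0.3)·(2) + (1.4)·(0) + 0.8 = 1.4
z1[2] = (-1.1)·(2) + (0.2)·(0) - 0.7 = -2.9
h = sigmoid(z1) = [0.8699, 0.8022, 0.0522]
output = (-1.2)·(0.8699) + (-1.2)·(0.8022) + (-0.4)·(0.0522) + 0.3 = -1.7274

-1.7274


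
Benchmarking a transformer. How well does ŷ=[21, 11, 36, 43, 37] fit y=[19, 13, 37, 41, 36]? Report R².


ȳ = 29.2
SS_res = Σ(y-ŷ)² = 14
SS_tot = Σ(y-ȳ)² = 612.8
R² = 1 - SS_res/SS_tot = 1 - 0.0228 = 0.9772

0.9772


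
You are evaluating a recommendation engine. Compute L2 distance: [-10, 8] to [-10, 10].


d = √((-10+ 10)² + (8-10)²)
  = √(0 + 4)
  = √4 = 2.0

2.0


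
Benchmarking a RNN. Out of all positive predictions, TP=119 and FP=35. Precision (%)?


Precision = TP/(TP+FP)
= 119/(119+35)
= 119/154 = 77.27%

77.27%


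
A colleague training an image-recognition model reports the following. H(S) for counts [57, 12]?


Probabilities: [57/69, 12/69] ≈ [0.8261, 0.1739]
H = -((57/69)·log₂(57/69) + (12/69)·log₂(12/69))
  = 0.6666 bits

0.6666 bits


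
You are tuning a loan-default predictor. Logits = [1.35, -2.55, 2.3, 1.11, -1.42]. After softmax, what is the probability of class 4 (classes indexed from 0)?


Exponentials: e^1.35=3.8574, e^-2.55=0.0781, e^2.3=9.9742, e^1.11=3.0344, e^-1.42=0.2417
Sum = 17.1858
Softmax = [0.2245, 0.0045, 0.5804, 0.1766, 0.0141]
p[4] = 0.2417/17.1858 = 0.0141

0.0141


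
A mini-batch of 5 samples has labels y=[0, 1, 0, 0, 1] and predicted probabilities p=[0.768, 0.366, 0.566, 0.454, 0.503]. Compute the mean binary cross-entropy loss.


L[0] = -ln(1-0.768) = -ln(0.232) = 1.461
L[1] = -ln(0.366) = 1.0051
L[2] = -ln(1-0.566) = -ln(0.434) = 0.8347
L[3] = -ln(1-0.454) = -ln(0.546) = 0.6051
L[4] = -ln(0.503) = 0.6872
mean = (1.461 + 1.0051 + 0.8347 + 0.6051 + 0.6872)/5 = 0.9186

0.9186


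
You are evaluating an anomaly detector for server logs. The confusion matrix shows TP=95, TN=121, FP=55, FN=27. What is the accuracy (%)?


Accuracy = (TP+TN)/(TP+TN+FP+FN)
= (95+121)/(298)
= 216/298 = 72.48%

72.48%


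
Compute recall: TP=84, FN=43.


Recall = TP/(TP+FN)
= 84/(84+43)
= 84/127 = 66.14%

66.14%


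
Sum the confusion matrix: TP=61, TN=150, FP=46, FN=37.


Total = TP + TN + FP + FN
= 61 + 150 + 46 + 37
= 294
(Predicted positive: 107, predicted negative: 187)

294


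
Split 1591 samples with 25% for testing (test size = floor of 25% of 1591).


Test = ⌊1591·25/100⌋ = 397
Train = 1591 - 397 = 1194

Train: 1194, Test: 397


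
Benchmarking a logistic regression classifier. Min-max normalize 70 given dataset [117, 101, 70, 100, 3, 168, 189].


min=3, max=189
(70-3)/(189-3) = 67/186 = 0.3602

0.3602


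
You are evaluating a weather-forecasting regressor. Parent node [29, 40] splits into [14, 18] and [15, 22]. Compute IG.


Parent = [29, 40], H_parent = 0.9816
H_left = 0.9887 (n=32), H_right = 0.974 (n=37)
H_children = (32/69)·0.9887 + (37/69)·0.974 = 0.9808
IG = 0.9816 - 0.9808 = 0.0008

0.0008


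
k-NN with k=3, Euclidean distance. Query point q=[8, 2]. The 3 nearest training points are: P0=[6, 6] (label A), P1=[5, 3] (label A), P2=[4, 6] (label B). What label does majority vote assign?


d(q,P0) = 4.4721  (label A)
d(q,P1) = 3.1623  (label A)
d(q,P2) = 5.6569  (label B)
Votes: A=2, B=1
Majority → A

A


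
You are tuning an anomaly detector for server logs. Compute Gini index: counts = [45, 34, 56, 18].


Probabilities: [45/153, 34/153, 56/153, 18/153] ≈ [0.2941, 0.2222, 0.366, 0.1176]
Σpᵢ² = (2025 + 1156 + 3136 + 324)/153² = 6641/23409
Gini = 1 - Σpᵢ² = 1 - 6641/23409 = 0.7163

0.7163


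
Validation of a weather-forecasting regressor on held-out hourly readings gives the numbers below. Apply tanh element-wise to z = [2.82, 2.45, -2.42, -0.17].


tanh(2.82) = 0.9929
tanh(2.45) = 0.9852
tanh(-2.42) = -0.9843
tanh(-0.17) = -0.1684
result = [0.9929, 0.9852, -0.9843, -0.1684]

[0.9929, 0.9852, -0.9843, -0.1684]


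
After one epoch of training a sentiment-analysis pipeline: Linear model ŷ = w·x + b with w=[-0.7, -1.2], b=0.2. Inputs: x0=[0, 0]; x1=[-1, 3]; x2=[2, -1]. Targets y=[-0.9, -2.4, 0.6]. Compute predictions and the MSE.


ŷ0 = (-0.7)·(0) + (-1.2)·(0) + 0.2 = 0.2
ŷ1 = (-0.7)·(-1) + (-1.2)·(3) + 0.2 = -2.7
ŷ2 = (-0.7)·(2) + (-1.2)·(-1) + 0.2 = 0.0
errors² = [1.21, 0.09, 0.36]
MSE = 1.6600/3 = 0.5533

0.5533


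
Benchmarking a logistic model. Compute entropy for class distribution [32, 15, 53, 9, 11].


Probabilities: [32/120, 15/120, 53/120, 9/120, 11/120] ≈ [0.2667, 0.125, 0.4417, 0.075, 0.0917]
H = -((32/120)·log₂(32/120) + (15/120)·log₂(15/120) + (53/120)·log₂(53/120) + (9/120)·log₂(9/120) + (11/120)·log₂(11/120))
  = 2.0005 bits

2.0005 bits


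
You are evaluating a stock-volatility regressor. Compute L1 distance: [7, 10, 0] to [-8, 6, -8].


d = |7+ 8| + |10-6| + |0+ 8|
  = 15 + 4 + 8
  = 27

27


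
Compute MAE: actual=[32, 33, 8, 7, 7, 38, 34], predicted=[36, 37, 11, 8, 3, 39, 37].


Absolute errors: |32-36|=4, |33-37|=4, |8-11|=3, |7-8|=1, |7-3|=4, |38-39|=1, |34-37|=3
Sum = 20
MAE = 20/7 = 20/7

20/7


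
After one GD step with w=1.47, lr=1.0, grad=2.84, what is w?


w_new = w - α·∇
= 1.47 - 1.0·2.84
= 1.47 - 2.84
= -1.37

-1.37


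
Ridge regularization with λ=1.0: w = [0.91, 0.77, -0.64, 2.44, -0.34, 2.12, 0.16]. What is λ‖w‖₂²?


‖w‖₂² = (0.91)² + (0.77)² + (-0.64)² + (2.44)² + (-0.34)² + (2.12)² + (0.16)²
     = 0.8281 + 0.5929 + 0.4096 + 5.9536 + 0.1156 + 4.4944 + 0.0256
     = 12.4198
λ·‖w‖₂² = 1.0·12.4198 = 12.4198

12.4198


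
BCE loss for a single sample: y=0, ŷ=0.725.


BCE = -[y·ln(p) + (1-y)·ln(1-p)]
= -0 - 1·ln(1-0.725)
= -ln(0.275) = 1.291

1.291


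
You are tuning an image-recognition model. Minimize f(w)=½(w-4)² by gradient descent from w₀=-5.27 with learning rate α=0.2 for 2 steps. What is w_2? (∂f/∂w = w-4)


step 1: grad = -5.27-4 = -9.27; w = -5.27 - 0.2·(-9.27) = -3.416
step 2: grad = -3.416-4 = -7.416; w = -3.416 - 0.2·(-7.416) = -1.9328

-1.9328


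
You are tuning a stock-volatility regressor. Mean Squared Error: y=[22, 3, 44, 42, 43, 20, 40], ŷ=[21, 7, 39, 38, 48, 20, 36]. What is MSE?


Squared errors: (22-21)²=1, (3-7)²=16, (44-39)²=25, (42-38)²=16, (43-48)²=25, (20-20)²=0, (40-36)²=16
Sum = 99
MSE = 99/7 = 99/7

99/7


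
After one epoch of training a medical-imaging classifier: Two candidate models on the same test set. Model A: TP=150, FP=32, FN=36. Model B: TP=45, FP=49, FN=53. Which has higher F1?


Model A: P=150/182=0.8242, R=150/186=0.8065, F1=2PR/(P+R)=2TP/(2TP+FP+FN)=300/368=0.8152
Model B: P=45/94=0.4787, R=45/98=0.4592, F1=2PR/(P+R)=2TP/(2TP+FP+FN)=90/192=0.4688
0.8152 > 0.4688 → Model A

Model A


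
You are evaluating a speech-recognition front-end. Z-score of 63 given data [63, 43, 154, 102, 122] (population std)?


μ = 96.8, σ = 39.9269
z = (63 - 96.8)/39.9269 = -0.8465

-0.8465


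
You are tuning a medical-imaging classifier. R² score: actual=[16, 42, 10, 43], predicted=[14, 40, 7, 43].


ȳ = 27.75
SS_res = Σ(y-ŷ)² = 17
SS_tot = Σ(y-ȳ)² = 888.75
R² = 1 - SS_res/SS_tot = 1 - 0.0191 = 0.9809

0.9809


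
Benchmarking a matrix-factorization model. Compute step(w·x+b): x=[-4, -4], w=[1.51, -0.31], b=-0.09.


z = (-4)·(1.51) + (-4)·(-0.31) - 0.09
  = -4.89
step(z) = 0 (z<0)

0


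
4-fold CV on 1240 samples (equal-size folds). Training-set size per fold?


Fold size = 1240/4 = 310
Training per fold = 1240 - 310 = 930

930


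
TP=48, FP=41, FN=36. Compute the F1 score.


Precision = 48/89 = 0.5393
Recall = 48/84 = 0.5714
F1 = 2·P·R/(P+R) = 2·TP/(2·TP+FP+FN) = 96/(96+41+36) = 96/173 = 0.5549

0.5549


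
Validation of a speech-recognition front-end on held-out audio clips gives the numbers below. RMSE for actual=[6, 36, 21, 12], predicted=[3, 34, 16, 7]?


MSE = 63/4 = 15.75
RMSE = √(63/4) = 3.9686

3.9686


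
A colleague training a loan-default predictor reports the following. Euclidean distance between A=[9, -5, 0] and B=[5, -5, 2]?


d = √((9-5)² + (-5+ 5)² + (0-2)²)
  = √(16 + 0 + 4)
  = √20 = 4.4721

4.4721


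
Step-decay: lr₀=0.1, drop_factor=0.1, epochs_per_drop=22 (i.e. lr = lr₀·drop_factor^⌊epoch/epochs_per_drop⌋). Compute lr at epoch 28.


n_drops = ⌊28/22⌋ = 1
lr = 0.1·0.1^1 = 0.1·0.1 = 0.01

0.01


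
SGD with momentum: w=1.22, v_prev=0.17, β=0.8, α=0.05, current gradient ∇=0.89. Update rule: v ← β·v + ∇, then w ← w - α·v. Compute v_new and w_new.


v_new = 0.8·0.17 + 0.89 = 0.136 + 0.89 = 1.026
w_new = 1.22 - 0.05·1.026 = 1.22 - 0.0513 = 1.1687

v_new=1.026, w_new=1.1687


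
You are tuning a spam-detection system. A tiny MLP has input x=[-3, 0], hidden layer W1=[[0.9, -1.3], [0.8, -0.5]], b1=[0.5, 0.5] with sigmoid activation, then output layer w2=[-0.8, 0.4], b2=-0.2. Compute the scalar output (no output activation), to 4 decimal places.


z1[0] = (0.9)·(-3) + (-1.3)·(0) + 0.5 = -2.2
z1[1] = (0.8)·(-3) + (-0.5)·(0) + 0.5 = -1.9
h = sigmoid(z1) = [0.0998, 0.1301]
output = (-0.8)·(0.0998) + (0.4)·(0.1301) - 0.2 = -0.2278

-0.2278


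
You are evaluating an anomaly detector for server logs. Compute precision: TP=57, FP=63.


Precision = TP/(TP+FP)
= 57/(57+63)
= 57/120 = 47.5%

47.5%


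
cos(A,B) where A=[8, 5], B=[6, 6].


A·B = 8·6 + 5·6 = 78
‖A‖ = √89 = 9.434, ‖B‖ = √72 = 8.4853
cos = 78/(√89·√72) = 78/√6408 = 0.9744

0.9744


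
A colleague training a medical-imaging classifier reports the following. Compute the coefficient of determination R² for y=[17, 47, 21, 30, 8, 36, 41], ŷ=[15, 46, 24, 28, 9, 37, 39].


ȳ = 28.5714
SS_res = Σ(y-ŷ)² = 24
SS_tot = Σ(y-ȳ)² = 1165.71
R² = 1 - SS_res/SS_tot = 1 - 0.0206 = 0.9794

0.9794


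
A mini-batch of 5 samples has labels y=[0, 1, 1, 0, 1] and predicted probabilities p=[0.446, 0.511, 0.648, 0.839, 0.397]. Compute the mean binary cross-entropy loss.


L[0] = -ln(1-0.446) = -ln(0.554) = 0.5906
L[1] = -ln(0.511) = 0.6714
L[2] = -ln(0.648) = 0.4339
L[3] = -ln(1-0.839) = -ln(0.161) = 1.8264
L[4] = -ln(0.397) = 0.9238
mean = (0.5906 + 0.6714 + 0.4339 + 1.8264 + 0.9238)/5 = 0.8892

0.8892


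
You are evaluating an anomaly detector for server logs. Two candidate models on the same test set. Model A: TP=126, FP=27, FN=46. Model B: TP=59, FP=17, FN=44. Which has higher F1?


Model A: P=126/153=0.8235, R=126/172=0.7326, F1=2PR/(P+R)=2TP/(2TP+FP+FN)=252/325=0.7754
Model B: P=59/76=0.7763, R=59/103=0.5728, F1=2PR/(P+R)=2TP/(2TP+FP+FN)=118/179=0.6592
0.7754 > 0.6592 → Model A

Model A


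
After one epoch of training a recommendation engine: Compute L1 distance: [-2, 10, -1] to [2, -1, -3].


d = |-2-2| + |10+ 1| + |-1+ 3|
  = 4 + 11 + 2
  = 17

17


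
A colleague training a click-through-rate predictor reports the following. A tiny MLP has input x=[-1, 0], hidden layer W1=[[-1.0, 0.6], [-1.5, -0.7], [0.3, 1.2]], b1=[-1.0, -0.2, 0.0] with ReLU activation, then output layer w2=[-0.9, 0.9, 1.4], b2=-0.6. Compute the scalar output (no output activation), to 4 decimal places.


z1[0] = (-1.0)·(-1) + (0.6)·(0) - 1.0 = 0.0
z1[1] = (-1.5)·(-1) + (-0.7)·(0) - 0.2 = 1.3
z1[2] = (0.3)·(-1) + (1.2)·(0) + 0.0 = -0.3
h = ReLU(z1) = [0.0, 1.3, 0.0]
output = (-0.9)·(0.0) + (0.9)·(1.3) + (1.4)·(0.0) - 0.6 = 0.57

0.57


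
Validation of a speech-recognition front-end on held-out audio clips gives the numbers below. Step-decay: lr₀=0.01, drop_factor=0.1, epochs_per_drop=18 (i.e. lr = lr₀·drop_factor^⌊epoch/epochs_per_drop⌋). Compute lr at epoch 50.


n_drops = ⌊50/18⌋ = 2
lr = 0.01·0.1^2 = 0.01·0.01 = 0.0001

0.0001


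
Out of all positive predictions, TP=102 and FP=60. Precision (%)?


Precision = TP/(TP+FP)
= 102/(102+60)
= 102/162 = 62.96%

62.96%


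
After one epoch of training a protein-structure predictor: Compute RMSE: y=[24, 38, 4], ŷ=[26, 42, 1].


MSE = 29/3 = 9.6667
RMSE = √(29/3) = 3.1091

3.1091


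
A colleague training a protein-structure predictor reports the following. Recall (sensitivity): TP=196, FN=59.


Recall = TP/(TP+FN)
= 196/(196+59)
= 196/255 = 76.86%

76.86%


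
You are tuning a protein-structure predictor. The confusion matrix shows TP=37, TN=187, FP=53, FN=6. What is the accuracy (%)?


Accuracy = (TP+TN)/(TP+TN+FP+FN)
= (37+187)/(283)
= 224/283 = 79.15%

79.15%


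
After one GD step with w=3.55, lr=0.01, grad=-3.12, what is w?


w_new = w - α·∇
= 3.55 - 0.01·-3.12
= 3.55 + 0.0312
= 3.5812

3.5812


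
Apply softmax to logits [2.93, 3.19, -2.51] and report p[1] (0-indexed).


Exponentials: e^2.93=18.7276, e^3.19=24.2884, e^-2.51=0.0813
Sum = 43.0973
Softmax = [0.4345, 0.5636, 0.0019]
p[1] = 24.2884/43.0973 = 0.5636

0.5636


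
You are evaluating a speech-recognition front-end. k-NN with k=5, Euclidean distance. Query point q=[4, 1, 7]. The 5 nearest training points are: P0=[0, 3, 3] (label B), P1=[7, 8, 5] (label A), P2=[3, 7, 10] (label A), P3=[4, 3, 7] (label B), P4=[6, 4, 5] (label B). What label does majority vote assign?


d(q,P0) = 6.0  (label B)
d(q,P1) = 7.874  (label A)
d(q,P2) = 6.7823  (label A)
d(q,P3) = 2.0  (label B)
d(q,P4) = 4.1231  (label B)
Votes: A=2, B=3
Majority → B

B


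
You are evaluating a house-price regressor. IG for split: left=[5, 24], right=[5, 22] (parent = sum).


Parent = [10, 46], H_parent = 0.6769
H_left = 0.6632 (n=29), H_right = 0.6913 (n=27)
H_children = (29/56)·0.6632 + (27/56)·0.6913 = 0.6767
IG = 0.6769 - 0.6767 = 0.0002

0.0002


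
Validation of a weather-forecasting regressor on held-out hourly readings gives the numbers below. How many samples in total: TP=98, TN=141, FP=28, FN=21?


Total = TP + TN + FP + FN
= 98 + 141 + 28 + 21
= 288
(Predicted positive: 126, predicted negative: 162)

288


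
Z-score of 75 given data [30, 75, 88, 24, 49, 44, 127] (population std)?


μ = 62.4286, σ = 33.8689
z = (75 - 62.4286)/33.8689 = 0.3712

0.3712


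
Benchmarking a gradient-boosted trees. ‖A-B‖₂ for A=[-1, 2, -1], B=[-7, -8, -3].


d = √((-1+ 7)² + (2+ 8)² + (-1+ 3)²)
  = √(36 + 100 + 4)
  = √140 = 11.8322

11.8322


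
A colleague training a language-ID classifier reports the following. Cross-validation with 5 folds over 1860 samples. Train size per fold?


Fold size = 1860/5 = 372
Training per fold = 1860 - 372 = 1488

1488


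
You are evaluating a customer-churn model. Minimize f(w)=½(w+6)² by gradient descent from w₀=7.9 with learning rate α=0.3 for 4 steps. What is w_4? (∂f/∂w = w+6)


step 1: grad = 7.9+6 = 13.9; w = 7.9 - 0.3·(13.9) = 3.73
step 2: grad = 3.73+6 = 9.73; w = 3.73 - 0.3·(9.73) = 0.811
step 3: grad = 0.811+6 = 6.811; w = 0.811 - 0.3·(6.811) = -1.2323
step 4: grad = -1.2323+6 = 4.7677; w = -1.2323 - 0.3·(4.7677) = -2.66261

-2.66261


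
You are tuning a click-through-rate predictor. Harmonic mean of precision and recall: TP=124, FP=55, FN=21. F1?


Precision = 124/179 = 0.6927
Recall = 124/145 = 0.8552
F1 = 2·P·R/(P+R) = 2·TP/(2·TP+FP+FN) = 248/(248+55+21) = 248/324 = 0.7654

0.7654
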